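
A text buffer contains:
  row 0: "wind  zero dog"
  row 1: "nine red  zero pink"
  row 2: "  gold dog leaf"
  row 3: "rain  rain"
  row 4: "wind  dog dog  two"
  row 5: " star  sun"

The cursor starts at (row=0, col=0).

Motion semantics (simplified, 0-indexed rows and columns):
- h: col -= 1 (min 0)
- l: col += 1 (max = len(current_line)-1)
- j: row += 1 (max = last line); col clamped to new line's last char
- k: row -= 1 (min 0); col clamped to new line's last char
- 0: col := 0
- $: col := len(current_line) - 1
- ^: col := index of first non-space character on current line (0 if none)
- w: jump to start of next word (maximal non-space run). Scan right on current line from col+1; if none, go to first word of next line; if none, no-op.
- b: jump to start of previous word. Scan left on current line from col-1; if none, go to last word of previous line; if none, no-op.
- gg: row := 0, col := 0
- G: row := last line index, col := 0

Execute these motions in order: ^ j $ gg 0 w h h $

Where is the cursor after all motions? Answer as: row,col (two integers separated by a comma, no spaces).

Answer: 0,13

Derivation:
After 1 (^): row=0 col=0 char='w'
After 2 (j): row=1 col=0 char='n'
After 3 ($): row=1 col=18 char='k'
After 4 (gg): row=0 col=0 char='w'
After 5 (0): row=0 col=0 char='w'
After 6 (w): row=0 col=6 char='z'
After 7 (h): row=0 col=5 char='_'
After 8 (h): row=0 col=4 char='_'
After 9 ($): row=0 col=13 char='g'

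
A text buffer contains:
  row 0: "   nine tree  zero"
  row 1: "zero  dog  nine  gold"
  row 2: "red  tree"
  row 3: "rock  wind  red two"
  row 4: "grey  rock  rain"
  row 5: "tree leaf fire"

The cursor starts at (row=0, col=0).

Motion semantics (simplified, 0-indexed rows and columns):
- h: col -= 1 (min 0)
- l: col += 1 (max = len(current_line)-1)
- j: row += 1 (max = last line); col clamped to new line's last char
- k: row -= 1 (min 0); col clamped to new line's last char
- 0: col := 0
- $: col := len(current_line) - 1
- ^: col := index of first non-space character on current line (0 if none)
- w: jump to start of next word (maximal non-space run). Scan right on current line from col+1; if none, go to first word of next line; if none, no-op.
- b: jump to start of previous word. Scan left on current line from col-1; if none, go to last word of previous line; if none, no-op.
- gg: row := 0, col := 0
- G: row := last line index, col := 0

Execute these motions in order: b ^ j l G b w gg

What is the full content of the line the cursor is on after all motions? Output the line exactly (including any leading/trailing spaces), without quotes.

Answer:    nine tree  zero

Derivation:
After 1 (b): row=0 col=0 char='_'
After 2 (^): row=0 col=3 char='n'
After 3 (j): row=1 col=3 char='o'
After 4 (l): row=1 col=4 char='_'
After 5 (G): row=5 col=0 char='t'
After 6 (b): row=4 col=12 char='r'
After 7 (w): row=5 col=0 char='t'
After 8 (gg): row=0 col=0 char='_'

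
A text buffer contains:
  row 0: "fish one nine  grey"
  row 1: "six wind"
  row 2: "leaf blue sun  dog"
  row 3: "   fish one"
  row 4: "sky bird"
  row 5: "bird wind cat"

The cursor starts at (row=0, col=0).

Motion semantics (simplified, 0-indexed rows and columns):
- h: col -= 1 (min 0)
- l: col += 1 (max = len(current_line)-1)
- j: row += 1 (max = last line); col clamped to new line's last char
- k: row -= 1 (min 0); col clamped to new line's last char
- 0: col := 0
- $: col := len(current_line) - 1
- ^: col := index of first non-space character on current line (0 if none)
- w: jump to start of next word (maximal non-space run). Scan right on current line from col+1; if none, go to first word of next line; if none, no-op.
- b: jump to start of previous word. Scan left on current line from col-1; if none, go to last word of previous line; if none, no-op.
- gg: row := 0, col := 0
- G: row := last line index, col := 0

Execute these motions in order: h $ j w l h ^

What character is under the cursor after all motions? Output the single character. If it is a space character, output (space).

Answer: l

Derivation:
After 1 (h): row=0 col=0 char='f'
After 2 ($): row=0 col=18 char='y'
After 3 (j): row=1 col=7 char='d'
After 4 (w): row=2 col=0 char='l'
After 5 (l): row=2 col=1 char='e'
After 6 (h): row=2 col=0 char='l'
After 7 (^): row=2 col=0 char='l'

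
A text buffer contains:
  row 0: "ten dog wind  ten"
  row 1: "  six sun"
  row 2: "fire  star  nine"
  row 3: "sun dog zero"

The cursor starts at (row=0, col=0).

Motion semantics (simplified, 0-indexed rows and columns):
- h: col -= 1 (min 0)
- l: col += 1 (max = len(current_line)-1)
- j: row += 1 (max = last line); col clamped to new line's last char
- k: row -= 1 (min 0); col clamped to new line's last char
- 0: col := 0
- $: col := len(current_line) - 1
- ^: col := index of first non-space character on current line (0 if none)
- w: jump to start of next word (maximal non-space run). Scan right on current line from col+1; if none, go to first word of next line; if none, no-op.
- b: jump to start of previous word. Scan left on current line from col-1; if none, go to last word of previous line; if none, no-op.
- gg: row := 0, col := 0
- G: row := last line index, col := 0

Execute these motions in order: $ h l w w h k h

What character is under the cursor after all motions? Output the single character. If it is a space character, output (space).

After 1 ($): row=0 col=16 char='n'
After 2 (h): row=0 col=15 char='e'
After 3 (l): row=0 col=16 char='n'
After 4 (w): row=1 col=2 char='s'
After 5 (w): row=1 col=6 char='s'
After 6 (h): row=1 col=5 char='_'
After 7 (k): row=0 col=5 char='o'
After 8 (h): row=0 col=4 char='d'

Answer: d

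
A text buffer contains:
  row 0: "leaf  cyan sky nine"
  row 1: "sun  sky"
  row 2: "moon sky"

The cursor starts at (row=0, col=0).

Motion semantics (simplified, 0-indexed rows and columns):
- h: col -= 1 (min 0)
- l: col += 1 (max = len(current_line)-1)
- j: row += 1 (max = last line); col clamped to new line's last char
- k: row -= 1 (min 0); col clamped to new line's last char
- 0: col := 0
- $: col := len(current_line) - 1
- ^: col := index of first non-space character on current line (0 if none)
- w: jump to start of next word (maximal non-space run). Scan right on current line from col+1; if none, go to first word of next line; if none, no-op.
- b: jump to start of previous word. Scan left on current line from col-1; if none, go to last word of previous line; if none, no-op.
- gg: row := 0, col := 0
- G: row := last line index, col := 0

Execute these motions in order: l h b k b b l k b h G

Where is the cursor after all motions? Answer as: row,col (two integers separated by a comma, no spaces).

Answer: 2,0

Derivation:
After 1 (l): row=0 col=1 char='e'
After 2 (h): row=0 col=0 char='l'
After 3 (b): row=0 col=0 char='l'
After 4 (k): row=0 col=0 char='l'
After 5 (b): row=0 col=0 char='l'
After 6 (b): row=0 col=0 char='l'
After 7 (l): row=0 col=1 char='e'
After 8 (k): row=0 col=1 char='e'
After 9 (b): row=0 col=0 char='l'
After 10 (h): row=0 col=0 char='l'
After 11 (G): row=2 col=0 char='m'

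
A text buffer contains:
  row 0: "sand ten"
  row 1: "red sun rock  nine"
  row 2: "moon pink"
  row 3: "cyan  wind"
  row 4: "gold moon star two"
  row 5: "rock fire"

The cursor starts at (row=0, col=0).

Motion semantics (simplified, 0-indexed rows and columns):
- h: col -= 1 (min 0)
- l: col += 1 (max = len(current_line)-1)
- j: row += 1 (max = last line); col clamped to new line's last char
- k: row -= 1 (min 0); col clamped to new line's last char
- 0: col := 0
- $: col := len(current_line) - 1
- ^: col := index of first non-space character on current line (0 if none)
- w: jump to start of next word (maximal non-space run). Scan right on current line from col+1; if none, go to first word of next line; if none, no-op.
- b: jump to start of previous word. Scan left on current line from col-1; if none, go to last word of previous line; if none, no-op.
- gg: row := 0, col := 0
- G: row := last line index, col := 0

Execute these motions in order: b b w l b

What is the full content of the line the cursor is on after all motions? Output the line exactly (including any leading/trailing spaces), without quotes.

After 1 (b): row=0 col=0 char='s'
After 2 (b): row=0 col=0 char='s'
After 3 (w): row=0 col=5 char='t'
After 4 (l): row=0 col=6 char='e'
After 5 (b): row=0 col=5 char='t'

Answer: sand ten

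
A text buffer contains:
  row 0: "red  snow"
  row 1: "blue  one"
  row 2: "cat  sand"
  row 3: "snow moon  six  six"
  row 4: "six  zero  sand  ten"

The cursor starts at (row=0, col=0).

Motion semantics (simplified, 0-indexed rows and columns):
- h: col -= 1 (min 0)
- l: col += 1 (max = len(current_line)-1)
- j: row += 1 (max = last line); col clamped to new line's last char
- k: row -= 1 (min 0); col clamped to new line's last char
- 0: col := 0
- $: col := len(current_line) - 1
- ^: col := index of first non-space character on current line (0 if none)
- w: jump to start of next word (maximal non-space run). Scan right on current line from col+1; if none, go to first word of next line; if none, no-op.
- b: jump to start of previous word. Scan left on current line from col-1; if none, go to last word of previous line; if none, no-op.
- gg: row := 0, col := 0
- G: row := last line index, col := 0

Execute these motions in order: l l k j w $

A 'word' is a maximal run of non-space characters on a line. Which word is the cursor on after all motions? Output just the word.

After 1 (l): row=0 col=1 char='e'
After 2 (l): row=0 col=2 char='d'
After 3 (k): row=0 col=2 char='d'
After 4 (j): row=1 col=2 char='u'
After 5 (w): row=1 col=6 char='o'
After 6 ($): row=1 col=8 char='e'

Answer: one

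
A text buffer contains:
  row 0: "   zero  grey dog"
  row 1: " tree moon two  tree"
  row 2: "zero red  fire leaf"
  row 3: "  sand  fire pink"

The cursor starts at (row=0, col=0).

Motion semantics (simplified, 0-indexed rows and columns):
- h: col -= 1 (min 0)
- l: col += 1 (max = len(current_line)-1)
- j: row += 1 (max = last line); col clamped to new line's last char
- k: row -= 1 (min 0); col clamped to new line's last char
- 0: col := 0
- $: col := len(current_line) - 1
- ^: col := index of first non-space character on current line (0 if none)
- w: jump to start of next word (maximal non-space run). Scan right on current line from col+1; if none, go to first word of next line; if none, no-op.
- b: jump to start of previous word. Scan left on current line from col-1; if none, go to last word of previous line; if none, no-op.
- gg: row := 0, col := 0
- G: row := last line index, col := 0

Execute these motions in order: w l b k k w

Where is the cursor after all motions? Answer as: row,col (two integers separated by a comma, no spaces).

Answer: 0,9

Derivation:
After 1 (w): row=0 col=3 char='z'
After 2 (l): row=0 col=4 char='e'
After 3 (b): row=0 col=3 char='z'
After 4 (k): row=0 col=3 char='z'
After 5 (k): row=0 col=3 char='z'
After 6 (w): row=0 col=9 char='g'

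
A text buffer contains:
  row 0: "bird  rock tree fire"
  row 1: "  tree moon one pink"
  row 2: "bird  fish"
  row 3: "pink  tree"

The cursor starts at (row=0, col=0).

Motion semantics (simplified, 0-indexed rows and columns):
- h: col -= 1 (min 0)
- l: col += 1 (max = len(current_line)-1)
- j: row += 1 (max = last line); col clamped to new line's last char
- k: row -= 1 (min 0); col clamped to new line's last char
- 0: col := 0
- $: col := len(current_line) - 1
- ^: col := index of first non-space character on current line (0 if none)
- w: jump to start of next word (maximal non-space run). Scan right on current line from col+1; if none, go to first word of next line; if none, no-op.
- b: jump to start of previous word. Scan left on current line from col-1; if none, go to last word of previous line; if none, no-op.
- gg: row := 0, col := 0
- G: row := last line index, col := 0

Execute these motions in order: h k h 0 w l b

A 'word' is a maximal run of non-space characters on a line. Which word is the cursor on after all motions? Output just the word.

Answer: rock

Derivation:
After 1 (h): row=0 col=0 char='b'
After 2 (k): row=0 col=0 char='b'
After 3 (h): row=0 col=0 char='b'
After 4 (0): row=0 col=0 char='b'
After 5 (w): row=0 col=6 char='r'
After 6 (l): row=0 col=7 char='o'
After 7 (b): row=0 col=6 char='r'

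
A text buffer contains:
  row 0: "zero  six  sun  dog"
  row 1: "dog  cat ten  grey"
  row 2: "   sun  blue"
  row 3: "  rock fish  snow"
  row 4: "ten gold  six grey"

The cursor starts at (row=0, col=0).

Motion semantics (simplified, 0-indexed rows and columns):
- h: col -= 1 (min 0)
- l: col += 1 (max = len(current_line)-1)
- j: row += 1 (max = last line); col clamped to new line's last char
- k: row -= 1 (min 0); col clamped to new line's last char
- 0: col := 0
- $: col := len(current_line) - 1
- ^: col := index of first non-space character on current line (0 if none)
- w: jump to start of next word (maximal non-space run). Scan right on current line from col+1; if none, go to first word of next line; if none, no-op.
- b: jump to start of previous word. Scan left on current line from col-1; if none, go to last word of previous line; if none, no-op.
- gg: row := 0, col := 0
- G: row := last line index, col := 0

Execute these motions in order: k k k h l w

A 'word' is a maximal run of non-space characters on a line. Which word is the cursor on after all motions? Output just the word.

Answer: six

Derivation:
After 1 (k): row=0 col=0 char='z'
After 2 (k): row=0 col=0 char='z'
After 3 (k): row=0 col=0 char='z'
After 4 (h): row=0 col=0 char='z'
After 5 (l): row=0 col=1 char='e'
After 6 (w): row=0 col=6 char='s'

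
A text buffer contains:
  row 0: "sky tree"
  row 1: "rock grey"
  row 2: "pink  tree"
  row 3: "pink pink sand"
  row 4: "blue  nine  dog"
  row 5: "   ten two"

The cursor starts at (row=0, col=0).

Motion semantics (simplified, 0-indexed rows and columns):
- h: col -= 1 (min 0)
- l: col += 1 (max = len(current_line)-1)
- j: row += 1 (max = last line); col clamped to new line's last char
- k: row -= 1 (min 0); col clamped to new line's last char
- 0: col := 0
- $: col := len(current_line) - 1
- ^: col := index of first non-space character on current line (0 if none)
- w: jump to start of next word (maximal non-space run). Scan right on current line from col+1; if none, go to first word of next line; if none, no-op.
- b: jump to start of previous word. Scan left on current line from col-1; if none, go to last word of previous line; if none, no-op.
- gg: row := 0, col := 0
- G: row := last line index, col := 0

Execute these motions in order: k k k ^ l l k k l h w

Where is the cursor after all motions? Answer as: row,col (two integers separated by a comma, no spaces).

Answer: 0,4

Derivation:
After 1 (k): row=0 col=0 char='s'
After 2 (k): row=0 col=0 char='s'
After 3 (k): row=0 col=0 char='s'
After 4 (^): row=0 col=0 char='s'
After 5 (l): row=0 col=1 char='k'
After 6 (l): row=0 col=2 char='y'
After 7 (k): row=0 col=2 char='y'
After 8 (k): row=0 col=2 char='y'
After 9 (l): row=0 col=3 char='_'
After 10 (h): row=0 col=2 char='y'
After 11 (w): row=0 col=4 char='t'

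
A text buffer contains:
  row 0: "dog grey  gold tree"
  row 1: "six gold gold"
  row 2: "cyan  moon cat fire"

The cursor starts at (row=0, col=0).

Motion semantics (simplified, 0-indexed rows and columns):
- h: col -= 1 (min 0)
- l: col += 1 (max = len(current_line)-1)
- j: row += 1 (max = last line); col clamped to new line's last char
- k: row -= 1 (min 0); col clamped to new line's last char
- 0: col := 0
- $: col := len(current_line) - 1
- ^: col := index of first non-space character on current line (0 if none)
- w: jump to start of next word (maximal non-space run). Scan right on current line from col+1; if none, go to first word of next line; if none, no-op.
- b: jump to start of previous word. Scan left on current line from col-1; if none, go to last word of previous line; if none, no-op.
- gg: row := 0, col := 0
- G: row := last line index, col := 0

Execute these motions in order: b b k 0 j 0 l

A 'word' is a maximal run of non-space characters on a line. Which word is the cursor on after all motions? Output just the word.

Answer: six

Derivation:
After 1 (b): row=0 col=0 char='d'
After 2 (b): row=0 col=0 char='d'
After 3 (k): row=0 col=0 char='d'
After 4 (0): row=0 col=0 char='d'
After 5 (j): row=1 col=0 char='s'
After 6 (0): row=1 col=0 char='s'
After 7 (l): row=1 col=1 char='i'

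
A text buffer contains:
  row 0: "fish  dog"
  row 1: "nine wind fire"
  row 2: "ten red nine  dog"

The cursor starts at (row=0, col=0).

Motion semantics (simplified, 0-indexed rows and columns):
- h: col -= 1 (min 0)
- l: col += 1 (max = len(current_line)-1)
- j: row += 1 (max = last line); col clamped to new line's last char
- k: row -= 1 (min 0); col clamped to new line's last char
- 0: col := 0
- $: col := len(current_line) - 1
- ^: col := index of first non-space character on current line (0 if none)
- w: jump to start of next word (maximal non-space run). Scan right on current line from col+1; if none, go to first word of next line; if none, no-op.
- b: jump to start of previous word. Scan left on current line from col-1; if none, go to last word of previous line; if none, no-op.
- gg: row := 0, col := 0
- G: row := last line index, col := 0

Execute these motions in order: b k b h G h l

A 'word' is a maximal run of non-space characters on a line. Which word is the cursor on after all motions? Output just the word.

After 1 (b): row=0 col=0 char='f'
After 2 (k): row=0 col=0 char='f'
After 3 (b): row=0 col=0 char='f'
After 4 (h): row=0 col=0 char='f'
After 5 (G): row=2 col=0 char='t'
After 6 (h): row=2 col=0 char='t'
After 7 (l): row=2 col=1 char='e'

Answer: ten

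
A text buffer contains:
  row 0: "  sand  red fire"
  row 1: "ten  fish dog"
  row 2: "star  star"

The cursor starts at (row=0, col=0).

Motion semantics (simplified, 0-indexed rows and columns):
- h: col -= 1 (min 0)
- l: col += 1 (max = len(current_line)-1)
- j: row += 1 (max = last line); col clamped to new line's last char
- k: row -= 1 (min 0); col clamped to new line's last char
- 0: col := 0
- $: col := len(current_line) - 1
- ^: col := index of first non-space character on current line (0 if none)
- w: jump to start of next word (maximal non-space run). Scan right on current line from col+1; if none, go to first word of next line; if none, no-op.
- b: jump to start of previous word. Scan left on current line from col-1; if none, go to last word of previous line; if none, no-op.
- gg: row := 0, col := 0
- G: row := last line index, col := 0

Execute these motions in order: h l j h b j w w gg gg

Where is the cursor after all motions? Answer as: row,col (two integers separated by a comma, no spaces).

After 1 (h): row=0 col=0 char='_'
After 2 (l): row=0 col=1 char='_'
After 3 (j): row=1 col=1 char='e'
After 4 (h): row=1 col=0 char='t'
After 5 (b): row=0 col=12 char='f'
After 6 (j): row=1 col=12 char='g'
After 7 (w): row=2 col=0 char='s'
After 8 (w): row=2 col=6 char='s'
After 9 (gg): row=0 col=0 char='_'
After 10 (gg): row=0 col=0 char='_'

Answer: 0,0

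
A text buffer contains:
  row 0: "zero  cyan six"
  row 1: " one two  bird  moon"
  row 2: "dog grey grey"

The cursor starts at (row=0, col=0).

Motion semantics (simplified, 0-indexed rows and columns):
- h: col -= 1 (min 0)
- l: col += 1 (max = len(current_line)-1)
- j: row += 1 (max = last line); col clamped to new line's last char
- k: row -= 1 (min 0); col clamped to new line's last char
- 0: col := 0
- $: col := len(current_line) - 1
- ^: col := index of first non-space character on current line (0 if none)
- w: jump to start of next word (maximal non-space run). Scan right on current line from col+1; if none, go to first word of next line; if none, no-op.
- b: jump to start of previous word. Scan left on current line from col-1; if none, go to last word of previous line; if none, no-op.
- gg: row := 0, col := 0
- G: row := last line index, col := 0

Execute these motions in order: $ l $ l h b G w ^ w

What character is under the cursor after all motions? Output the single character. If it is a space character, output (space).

Answer: g

Derivation:
After 1 ($): row=0 col=13 char='x'
After 2 (l): row=0 col=13 char='x'
After 3 ($): row=0 col=13 char='x'
After 4 (l): row=0 col=13 char='x'
After 5 (h): row=0 col=12 char='i'
After 6 (b): row=0 col=11 char='s'
After 7 (G): row=2 col=0 char='d'
After 8 (w): row=2 col=4 char='g'
After 9 (^): row=2 col=0 char='d'
After 10 (w): row=2 col=4 char='g'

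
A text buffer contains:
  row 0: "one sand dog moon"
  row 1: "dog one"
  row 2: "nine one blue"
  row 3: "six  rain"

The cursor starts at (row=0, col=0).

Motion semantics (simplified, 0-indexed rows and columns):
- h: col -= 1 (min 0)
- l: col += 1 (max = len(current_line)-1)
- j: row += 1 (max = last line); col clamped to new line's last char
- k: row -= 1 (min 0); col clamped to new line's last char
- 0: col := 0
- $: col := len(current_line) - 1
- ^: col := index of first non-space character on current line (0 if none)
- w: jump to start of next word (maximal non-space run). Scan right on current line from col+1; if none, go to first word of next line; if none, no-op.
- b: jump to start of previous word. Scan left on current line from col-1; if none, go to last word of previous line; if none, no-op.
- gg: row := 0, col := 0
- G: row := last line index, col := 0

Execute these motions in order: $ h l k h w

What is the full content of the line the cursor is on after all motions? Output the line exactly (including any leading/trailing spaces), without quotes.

Answer: dog one

Derivation:
After 1 ($): row=0 col=16 char='n'
After 2 (h): row=0 col=15 char='o'
After 3 (l): row=0 col=16 char='n'
After 4 (k): row=0 col=16 char='n'
After 5 (h): row=0 col=15 char='o'
After 6 (w): row=1 col=0 char='d'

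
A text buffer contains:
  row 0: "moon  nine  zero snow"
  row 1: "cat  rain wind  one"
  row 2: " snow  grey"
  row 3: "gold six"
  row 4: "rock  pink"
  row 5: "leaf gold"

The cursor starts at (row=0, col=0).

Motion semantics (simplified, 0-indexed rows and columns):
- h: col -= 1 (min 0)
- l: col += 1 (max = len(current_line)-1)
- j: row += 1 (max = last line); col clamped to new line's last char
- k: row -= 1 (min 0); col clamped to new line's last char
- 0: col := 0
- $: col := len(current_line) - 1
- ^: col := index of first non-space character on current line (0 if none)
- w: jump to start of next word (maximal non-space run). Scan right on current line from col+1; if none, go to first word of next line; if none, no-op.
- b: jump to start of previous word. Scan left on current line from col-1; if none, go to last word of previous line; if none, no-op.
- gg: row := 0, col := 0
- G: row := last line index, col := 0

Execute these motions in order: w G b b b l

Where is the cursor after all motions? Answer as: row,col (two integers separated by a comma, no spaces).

After 1 (w): row=0 col=6 char='n'
After 2 (G): row=5 col=0 char='l'
After 3 (b): row=4 col=6 char='p'
After 4 (b): row=4 col=0 char='r'
After 5 (b): row=3 col=5 char='s'
After 6 (l): row=3 col=6 char='i'

Answer: 3,6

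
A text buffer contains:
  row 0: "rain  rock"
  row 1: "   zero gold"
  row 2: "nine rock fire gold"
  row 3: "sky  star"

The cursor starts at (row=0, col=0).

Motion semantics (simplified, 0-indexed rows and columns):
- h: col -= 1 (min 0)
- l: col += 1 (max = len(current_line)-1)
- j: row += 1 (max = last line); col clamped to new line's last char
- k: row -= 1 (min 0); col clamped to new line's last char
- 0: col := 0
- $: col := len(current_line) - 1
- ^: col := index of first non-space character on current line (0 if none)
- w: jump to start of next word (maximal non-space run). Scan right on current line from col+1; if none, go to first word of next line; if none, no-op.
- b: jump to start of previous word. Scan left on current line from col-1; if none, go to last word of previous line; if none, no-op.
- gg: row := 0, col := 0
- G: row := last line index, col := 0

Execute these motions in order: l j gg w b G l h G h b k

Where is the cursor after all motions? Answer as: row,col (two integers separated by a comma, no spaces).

Answer: 1,11

Derivation:
After 1 (l): row=0 col=1 char='a'
After 2 (j): row=1 col=1 char='_'
After 3 (gg): row=0 col=0 char='r'
After 4 (w): row=0 col=6 char='r'
After 5 (b): row=0 col=0 char='r'
After 6 (G): row=3 col=0 char='s'
After 7 (l): row=3 col=1 char='k'
After 8 (h): row=3 col=0 char='s'
After 9 (G): row=3 col=0 char='s'
After 10 (h): row=3 col=0 char='s'
After 11 (b): row=2 col=15 char='g'
After 12 (k): row=1 col=11 char='d'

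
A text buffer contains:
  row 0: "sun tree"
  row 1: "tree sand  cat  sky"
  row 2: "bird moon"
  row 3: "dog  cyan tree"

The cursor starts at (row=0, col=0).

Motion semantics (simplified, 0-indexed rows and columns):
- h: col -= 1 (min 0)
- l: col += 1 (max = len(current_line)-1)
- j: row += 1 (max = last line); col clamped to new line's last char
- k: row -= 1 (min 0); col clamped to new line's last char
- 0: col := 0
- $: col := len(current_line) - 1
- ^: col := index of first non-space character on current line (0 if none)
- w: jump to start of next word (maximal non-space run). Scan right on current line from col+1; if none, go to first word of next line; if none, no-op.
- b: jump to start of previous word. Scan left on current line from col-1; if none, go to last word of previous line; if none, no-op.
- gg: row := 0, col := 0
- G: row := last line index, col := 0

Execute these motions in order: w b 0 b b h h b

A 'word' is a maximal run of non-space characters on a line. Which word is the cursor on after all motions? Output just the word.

Answer: sun

Derivation:
After 1 (w): row=0 col=4 char='t'
After 2 (b): row=0 col=0 char='s'
After 3 (0): row=0 col=0 char='s'
After 4 (b): row=0 col=0 char='s'
After 5 (b): row=0 col=0 char='s'
After 6 (h): row=0 col=0 char='s'
After 7 (h): row=0 col=0 char='s'
After 8 (b): row=0 col=0 char='s'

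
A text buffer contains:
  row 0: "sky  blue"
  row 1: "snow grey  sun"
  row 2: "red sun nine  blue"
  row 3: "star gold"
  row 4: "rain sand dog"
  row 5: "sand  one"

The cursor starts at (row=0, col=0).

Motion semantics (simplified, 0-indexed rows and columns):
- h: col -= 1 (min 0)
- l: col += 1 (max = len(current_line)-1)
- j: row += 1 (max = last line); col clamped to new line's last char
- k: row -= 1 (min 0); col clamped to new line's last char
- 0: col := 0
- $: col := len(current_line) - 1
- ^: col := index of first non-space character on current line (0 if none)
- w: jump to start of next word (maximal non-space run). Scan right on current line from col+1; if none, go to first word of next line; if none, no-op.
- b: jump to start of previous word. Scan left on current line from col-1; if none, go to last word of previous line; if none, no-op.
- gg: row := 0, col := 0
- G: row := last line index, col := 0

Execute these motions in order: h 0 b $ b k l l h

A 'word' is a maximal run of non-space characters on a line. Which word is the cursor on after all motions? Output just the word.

After 1 (h): row=0 col=0 char='s'
After 2 (0): row=0 col=0 char='s'
After 3 (b): row=0 col=0 char='s'
After 4 ($): row=0 col=8 char='e'
After 5 (b): row=0 col=5 char='b'
After 6 (k): row=0 col=5 char='b'
After 7 (l): row=0 col=6 char='l'
After 8 (l): row=0 col=7 char='u'
After 9 (h): row=0 col=6 char='l'

Answer: blue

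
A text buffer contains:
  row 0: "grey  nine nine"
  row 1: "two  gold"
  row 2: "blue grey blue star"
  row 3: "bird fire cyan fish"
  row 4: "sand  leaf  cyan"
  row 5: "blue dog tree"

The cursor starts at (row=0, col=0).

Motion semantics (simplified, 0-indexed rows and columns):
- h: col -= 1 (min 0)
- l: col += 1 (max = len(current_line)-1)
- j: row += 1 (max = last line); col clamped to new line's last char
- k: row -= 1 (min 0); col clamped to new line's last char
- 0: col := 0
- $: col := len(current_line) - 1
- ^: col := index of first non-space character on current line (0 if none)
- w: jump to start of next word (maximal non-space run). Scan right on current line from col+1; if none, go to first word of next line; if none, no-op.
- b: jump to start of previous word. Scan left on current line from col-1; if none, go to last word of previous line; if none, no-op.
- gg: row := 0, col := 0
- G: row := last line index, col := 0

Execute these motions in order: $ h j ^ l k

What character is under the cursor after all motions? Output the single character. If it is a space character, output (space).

After 1 ($): row=0 col=14 char='e'
After 2 (h): row=0 col=13 char='n'
After 3 (j): row=1 col=8 char='d'
After 4 (^): row=1 col=0 char='t'
After 5 (l): row=1 col=1 char='w'
After 6 (k): row=0 col=1 char='r'

Answer: r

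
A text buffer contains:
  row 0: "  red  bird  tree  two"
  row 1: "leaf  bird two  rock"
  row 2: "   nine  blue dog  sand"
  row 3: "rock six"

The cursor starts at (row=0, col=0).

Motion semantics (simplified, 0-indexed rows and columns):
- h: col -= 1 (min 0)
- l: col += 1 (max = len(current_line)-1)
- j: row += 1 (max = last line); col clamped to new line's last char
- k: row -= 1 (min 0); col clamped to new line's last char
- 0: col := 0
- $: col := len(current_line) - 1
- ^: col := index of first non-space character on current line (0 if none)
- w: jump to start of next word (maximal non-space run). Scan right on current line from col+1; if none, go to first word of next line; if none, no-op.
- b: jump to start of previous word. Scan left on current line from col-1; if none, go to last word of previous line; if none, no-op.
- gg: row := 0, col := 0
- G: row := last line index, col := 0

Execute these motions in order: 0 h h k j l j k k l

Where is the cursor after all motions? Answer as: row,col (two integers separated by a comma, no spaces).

After 1 (0): row=0 col=0 char='_'
After 2 (h): row=0 col=0 char='_'
After 3 (h): row=0 col=0 char='_'
After 4 (k): row=0 col=0 char='_'
After 5 (j): row=1 col=0 char='l'
After 6 (l): row=1 col=1 char='e'
After 7 (j): row=2 col=1 char='_'
After 8 (k): row=1 col=1 char='e'
After 9 (k): row=0 col=1 char='_'
After 10 (l): row=0 col=2 char='r'

Answer: 0,2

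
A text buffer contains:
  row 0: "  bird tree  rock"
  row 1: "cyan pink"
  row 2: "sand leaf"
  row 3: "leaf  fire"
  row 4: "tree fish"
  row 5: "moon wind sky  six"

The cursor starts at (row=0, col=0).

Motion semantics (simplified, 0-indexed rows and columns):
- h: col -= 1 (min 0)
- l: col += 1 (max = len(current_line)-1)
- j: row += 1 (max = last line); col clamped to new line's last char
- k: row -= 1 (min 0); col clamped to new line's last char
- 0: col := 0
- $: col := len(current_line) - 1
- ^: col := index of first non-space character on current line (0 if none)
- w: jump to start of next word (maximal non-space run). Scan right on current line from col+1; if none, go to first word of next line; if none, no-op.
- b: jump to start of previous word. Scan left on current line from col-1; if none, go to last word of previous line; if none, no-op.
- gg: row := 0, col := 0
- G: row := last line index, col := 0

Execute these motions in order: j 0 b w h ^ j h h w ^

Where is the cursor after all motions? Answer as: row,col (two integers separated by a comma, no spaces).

After 1 (j): row=1 col=0 char='c'
After 2 (0): row=1 col=0 char='c'
After 3 (b): row=0 col=13 char='r'
After 4 (w): row=1 col=0 char='c'
After 5 (h): row=1 col=0 char='c'
After 6 (^): row=1 col=0 char='c'
After 7 (j): row=2 col=0 char='s'
After 8 (h): row=2 col=0 char='s'
After 9 (h): row=2 col=0 char='s'
After 10 (w): row=2 col=5 char='l'
After 11 (^): row=2 col=0 char='s'

Answer: 2,0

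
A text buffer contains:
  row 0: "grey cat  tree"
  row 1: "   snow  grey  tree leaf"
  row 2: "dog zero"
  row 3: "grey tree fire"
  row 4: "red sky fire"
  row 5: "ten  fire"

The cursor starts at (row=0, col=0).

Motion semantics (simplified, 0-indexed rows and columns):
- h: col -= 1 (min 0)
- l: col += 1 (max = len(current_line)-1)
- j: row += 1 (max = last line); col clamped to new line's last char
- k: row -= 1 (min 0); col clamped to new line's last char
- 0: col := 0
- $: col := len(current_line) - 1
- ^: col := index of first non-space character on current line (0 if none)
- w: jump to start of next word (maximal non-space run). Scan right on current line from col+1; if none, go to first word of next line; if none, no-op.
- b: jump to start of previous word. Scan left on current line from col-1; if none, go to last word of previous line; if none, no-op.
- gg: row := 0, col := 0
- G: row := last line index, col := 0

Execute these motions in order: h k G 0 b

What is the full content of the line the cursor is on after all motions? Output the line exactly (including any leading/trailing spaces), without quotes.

After 1 (h): row=0 col=0 char='g'
After 2 (k): row=0 col=0 char='g'
After 3 (G): row=5 col=0 char='t'
After 4 (0): row=5 col=0 char='t'
After 5 (b): row=4 col=8 char='f'

Answer: red sky fire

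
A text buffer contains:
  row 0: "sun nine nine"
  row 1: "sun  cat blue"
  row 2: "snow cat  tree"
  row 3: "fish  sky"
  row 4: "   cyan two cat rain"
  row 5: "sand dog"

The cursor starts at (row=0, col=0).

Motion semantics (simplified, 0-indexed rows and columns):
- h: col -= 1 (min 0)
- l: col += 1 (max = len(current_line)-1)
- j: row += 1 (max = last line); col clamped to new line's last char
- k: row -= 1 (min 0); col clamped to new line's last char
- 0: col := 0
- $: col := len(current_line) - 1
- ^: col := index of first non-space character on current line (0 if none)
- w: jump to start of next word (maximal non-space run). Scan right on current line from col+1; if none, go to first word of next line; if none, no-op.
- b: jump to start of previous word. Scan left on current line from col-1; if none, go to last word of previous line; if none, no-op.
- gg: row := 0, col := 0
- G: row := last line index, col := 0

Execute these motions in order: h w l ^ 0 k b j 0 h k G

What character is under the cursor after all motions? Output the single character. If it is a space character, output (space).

Answer: s

Derivation:
After 1 (h): row=0 col=0 char='s'
After 2 (w): row=0 col=4 char='n'
After 3 (l): row=0 col=5 char='i'
After 4 (^): row=0 col=0 char='s'
After 5 (0): row=0 col=0 char='s'
After 6 (k): row=0 col=0 char='s'
After 7 (b): row=0 col=0 char='s'
After 8 (j): row=1 col=0 char='s'
After 9 (0): row=1 col=0 char='s'
After 10 (h): row=1 col=0 char='s'
After 11 (k): row=0 col=0 char='s'
After 12 (G): row=5 col=0 char='s'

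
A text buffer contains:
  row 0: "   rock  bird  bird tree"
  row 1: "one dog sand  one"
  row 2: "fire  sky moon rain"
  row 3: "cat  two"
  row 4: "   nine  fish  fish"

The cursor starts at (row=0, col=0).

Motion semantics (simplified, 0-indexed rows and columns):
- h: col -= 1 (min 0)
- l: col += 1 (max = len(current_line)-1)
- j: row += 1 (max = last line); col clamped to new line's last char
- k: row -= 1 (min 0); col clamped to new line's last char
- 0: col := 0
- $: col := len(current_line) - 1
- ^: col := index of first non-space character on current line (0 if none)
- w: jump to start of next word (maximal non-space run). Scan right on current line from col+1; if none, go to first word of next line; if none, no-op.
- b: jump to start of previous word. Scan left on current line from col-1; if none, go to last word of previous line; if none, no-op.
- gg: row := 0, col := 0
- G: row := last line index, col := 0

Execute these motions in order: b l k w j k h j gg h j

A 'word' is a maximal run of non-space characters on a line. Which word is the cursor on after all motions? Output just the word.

After 1 (b): row=0 col=0 char='_'
After 2 (l): row=0 col=1 char='_'
After 3 (k): row=0 col=1 char='_'
After 4 (w): row=0 col=3 char='r'
After 5 (j): row=1 col=3 char='_'
After 6 (k): row=0 col=3 char='r'
After 7 (h): row=0 col=2 char='_'
After 8 (j): row=1 col=2 char='e'
After 9 (gg): row=0 col=0 char='_'
After 10 (h): row=0 col=0 char='_'
After 11 (j): row=1 col=0 char='o'

Answer: one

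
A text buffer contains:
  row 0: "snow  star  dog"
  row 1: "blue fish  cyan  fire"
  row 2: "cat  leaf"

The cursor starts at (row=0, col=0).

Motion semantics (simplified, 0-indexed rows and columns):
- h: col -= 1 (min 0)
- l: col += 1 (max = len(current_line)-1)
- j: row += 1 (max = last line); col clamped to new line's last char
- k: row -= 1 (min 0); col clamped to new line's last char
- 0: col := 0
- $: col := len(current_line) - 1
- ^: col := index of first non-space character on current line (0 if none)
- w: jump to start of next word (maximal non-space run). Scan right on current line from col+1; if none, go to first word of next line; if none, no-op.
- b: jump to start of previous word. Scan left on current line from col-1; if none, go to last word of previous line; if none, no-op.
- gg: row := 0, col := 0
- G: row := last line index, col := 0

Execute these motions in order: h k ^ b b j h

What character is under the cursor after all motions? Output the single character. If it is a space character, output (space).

Answer: b

Derivation:
After 1 (h): row=0 col=0 char='s'
After 2 (k): row=0 col=0 char='s'
After 3 (^): row=0 col=0 char='s'
After 4 (b): row=0 col=0 char='s'
After 5 (b): row=0 col=0 char='s'
After 6 (j): row=1 col=0 char='b'
After 7 (h): row=1 col=0 char='b'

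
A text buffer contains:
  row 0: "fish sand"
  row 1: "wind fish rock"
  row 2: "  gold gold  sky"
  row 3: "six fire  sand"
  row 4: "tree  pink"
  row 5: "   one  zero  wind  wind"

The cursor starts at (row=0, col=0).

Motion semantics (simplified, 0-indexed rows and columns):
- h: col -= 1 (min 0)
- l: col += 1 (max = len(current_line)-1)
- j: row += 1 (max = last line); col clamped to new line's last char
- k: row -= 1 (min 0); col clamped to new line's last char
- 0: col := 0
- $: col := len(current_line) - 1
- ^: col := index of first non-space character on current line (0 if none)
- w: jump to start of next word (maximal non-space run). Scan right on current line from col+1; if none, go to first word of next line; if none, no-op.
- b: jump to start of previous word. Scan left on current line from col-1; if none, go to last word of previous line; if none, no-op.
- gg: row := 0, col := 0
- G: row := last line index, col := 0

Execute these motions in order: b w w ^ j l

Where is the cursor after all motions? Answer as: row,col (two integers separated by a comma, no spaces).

Answer: 2,1

Derivation:
After 1 (b): row=0 col=0 char='f'
After 2 (w): row=0 col=5 char='s'
After 3 (w): row=1 col=0 char='w'
After 4 (^): row=1 col=0 char='w'
After 5 (j): row=2 col=0 char='_'
After 6 (l): row=2 col=1 char='_'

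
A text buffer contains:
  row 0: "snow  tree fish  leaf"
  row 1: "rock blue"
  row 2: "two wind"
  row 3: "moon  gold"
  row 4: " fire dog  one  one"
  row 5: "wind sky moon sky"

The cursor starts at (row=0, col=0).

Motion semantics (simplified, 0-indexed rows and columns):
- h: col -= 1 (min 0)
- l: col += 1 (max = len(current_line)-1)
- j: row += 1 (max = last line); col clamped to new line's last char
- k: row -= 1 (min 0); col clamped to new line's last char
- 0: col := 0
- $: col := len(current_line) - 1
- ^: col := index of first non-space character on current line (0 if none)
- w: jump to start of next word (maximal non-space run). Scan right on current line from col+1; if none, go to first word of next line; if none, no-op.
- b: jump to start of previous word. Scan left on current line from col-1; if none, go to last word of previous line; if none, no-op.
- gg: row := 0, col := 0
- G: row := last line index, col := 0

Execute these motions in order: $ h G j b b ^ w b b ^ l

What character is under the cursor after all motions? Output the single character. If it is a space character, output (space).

Answer: o

Derivation:
After 1 ($): row=0 col=20 char='f'
After 2 (h): row=0 col=19 char='a'
After 3 (G): row=5 col=0 char='w'
After 4 (j): row=5 col=0 char='w'
After 5 (b): row=4 col=16 char='o'
After 6 (b): row=4 col=11 char='o'
After 7 (^): row=4 col=1 char='f'
After 8 (w): row=4 col=6 char='d'
After 9 (b): row=4 col=1 char='f'
After 10 (b): row=3 col=6 char='g'
After 11 (^): row=3 col=0 char='m'
After 12 (l): row=3 col=1 char='o'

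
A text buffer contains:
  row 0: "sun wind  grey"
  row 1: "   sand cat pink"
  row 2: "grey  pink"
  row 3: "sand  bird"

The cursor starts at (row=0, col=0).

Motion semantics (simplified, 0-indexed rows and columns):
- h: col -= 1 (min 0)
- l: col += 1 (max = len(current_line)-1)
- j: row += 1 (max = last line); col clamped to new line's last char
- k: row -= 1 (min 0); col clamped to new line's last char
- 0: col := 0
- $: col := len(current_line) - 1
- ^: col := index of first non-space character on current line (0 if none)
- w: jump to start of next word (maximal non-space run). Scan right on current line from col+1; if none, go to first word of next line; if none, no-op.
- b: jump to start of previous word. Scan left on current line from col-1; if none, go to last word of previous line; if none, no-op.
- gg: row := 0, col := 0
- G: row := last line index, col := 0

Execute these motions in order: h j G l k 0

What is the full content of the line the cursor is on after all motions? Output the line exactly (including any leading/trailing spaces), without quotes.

After 1 (h): row=0 col=0 char='s'
After 2 (j): row=1 col=0 char='_'
After 3 (G): row=3 col=0 char='s'
After 4 (l): row=3 col=1 char='a'
After 5 (k): row=2 col=1 char='r'
After 6 (0): row=2 col=0 char='g'

Answer: grey  pink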